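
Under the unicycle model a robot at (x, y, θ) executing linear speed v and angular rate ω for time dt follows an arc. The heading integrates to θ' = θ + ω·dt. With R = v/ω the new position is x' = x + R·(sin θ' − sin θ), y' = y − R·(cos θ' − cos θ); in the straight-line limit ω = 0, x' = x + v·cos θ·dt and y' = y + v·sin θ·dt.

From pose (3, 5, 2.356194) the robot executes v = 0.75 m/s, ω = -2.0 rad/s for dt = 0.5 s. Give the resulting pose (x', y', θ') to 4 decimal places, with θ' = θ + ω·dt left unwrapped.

(2.8988, 5.3450, 1.3562)

θ' = 2.3562 + -2.0·0.5 = 1.3562
R = v/ω = 0.75/-2.0 = -0.3750
x' = 3 + -0.3750·(sin 1.3562 − sin 2.3562) = 2.8988
y' = 5 − -0.3750·(cos 1.3562 − cos 2.3562) = 5.3450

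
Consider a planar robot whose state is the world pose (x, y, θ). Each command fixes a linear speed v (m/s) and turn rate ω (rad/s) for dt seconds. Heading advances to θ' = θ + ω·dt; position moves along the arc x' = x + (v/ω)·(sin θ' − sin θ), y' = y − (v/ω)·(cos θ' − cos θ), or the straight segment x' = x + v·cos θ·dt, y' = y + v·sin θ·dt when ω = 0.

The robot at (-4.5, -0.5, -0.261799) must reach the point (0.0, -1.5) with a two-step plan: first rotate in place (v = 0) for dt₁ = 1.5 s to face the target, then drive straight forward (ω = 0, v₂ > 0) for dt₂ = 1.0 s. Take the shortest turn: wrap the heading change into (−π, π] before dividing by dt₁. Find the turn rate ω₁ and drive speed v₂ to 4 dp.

heading to target = atan2(-1.5−-0.5, 0−-4.5) = -0.2187
Δθ = wrap(-0.2187 − -0.2618) = 0.0431; ω₁ = Δθ/dt₁ = 0.0288
distance = √((0−-4.5)² + (-1.5−-0.5)²) = 4.6098; v₂ = distance/dt₂ = 4.6098

ω₁ = 0.0288, v₂ = 4.6098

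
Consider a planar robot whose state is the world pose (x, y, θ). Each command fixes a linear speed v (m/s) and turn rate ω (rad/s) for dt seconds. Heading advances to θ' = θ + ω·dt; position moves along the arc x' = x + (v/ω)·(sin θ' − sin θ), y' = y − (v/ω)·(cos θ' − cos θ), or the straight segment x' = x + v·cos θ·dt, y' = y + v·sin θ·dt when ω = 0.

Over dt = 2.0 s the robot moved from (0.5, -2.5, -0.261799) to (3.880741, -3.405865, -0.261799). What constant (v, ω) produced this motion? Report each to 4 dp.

Δθ = -0.261799 − -0.261799 = 0.000000
ω = Δθ/dt = 0.000000/2.0 = 0.0000
ω = 0 → v = (Δx·cos θ + Δy·sin θ)/dt = 1.7500

v = 1.7500, ω = 0.0000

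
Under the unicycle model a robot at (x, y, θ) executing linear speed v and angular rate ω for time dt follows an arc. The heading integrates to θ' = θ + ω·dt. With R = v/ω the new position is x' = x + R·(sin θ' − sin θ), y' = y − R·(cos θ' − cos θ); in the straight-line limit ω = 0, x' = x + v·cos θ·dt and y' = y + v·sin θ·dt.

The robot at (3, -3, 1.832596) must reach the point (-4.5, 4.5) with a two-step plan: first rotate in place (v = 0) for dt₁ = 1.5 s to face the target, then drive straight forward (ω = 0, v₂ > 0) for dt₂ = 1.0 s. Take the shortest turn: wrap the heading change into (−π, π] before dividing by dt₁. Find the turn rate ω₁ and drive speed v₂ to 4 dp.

ω₁ = 0.3491, v₂ = 10.6066

heading to target = atan2(4.5−-3, -4.5−3) = 2.3562
Δθ = wrap(2.3562 − 1.8326) = 0.5236; ω₁ = Δθ/dt₁ = 0.3491
distance = √((-4.5−3)² + (4.5−-3)²) = 10.6066; v₂ = distance/dt₂ = 10.6066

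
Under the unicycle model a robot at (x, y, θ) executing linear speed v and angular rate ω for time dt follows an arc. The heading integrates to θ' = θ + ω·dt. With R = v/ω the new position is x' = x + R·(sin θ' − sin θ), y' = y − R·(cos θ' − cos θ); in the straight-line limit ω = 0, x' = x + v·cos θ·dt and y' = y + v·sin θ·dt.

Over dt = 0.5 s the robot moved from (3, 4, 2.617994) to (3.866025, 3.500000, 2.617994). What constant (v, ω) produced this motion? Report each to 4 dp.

Δθ = 2.617994 − 2.617994 = 0.000000
ω = Δθ/dt = 0.000000/0.5 = 0.0000
ω = 0 → v = (Δx·cos θ + Δy·sin θ)/dt = -2.0000

v = -2.0000, ω = 0.0000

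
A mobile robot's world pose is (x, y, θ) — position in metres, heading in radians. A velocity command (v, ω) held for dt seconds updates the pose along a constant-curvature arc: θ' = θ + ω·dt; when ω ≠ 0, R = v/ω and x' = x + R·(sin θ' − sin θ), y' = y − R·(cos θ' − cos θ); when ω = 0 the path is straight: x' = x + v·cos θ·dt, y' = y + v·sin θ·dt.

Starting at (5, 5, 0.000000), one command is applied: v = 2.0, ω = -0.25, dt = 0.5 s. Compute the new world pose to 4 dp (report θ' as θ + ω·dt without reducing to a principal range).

(5.9974, 4.9376, -0.1250)

θ' = 0.0000 + -0.25·0.5 = -0.1250
R = v/ω = 2.0/-0.25 = -8.0000
x' = 5 + -8.0000·(sin -0.1250 − sin 0.0000) = 5.9974
y' = 5 − -8.0000·(cos -0.1250 − cos 0.0000) = 4.9376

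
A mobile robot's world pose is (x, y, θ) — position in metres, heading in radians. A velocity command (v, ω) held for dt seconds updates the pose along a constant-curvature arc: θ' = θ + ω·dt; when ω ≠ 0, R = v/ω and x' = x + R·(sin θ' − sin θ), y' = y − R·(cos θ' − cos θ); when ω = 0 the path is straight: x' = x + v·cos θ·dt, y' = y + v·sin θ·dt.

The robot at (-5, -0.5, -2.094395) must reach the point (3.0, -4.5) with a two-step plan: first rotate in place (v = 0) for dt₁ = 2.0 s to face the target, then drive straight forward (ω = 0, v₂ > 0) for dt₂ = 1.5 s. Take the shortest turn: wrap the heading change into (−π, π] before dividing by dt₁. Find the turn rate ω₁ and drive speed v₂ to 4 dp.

heading to target = atan2(-4.5−-0.5, 3−-5) = -0.4636
Δθ = wrap(-0.4636 − -2.0944) = 1.6307; ω₁ = Δθ/dt₁ = 0.8154
distance = √((3−-5)² + (-4.5−-0.5)²) = 8.9443; v₂ = distance/dt₂ = 5.9628

ω₁ = 0.8154, v₂ = 5.9628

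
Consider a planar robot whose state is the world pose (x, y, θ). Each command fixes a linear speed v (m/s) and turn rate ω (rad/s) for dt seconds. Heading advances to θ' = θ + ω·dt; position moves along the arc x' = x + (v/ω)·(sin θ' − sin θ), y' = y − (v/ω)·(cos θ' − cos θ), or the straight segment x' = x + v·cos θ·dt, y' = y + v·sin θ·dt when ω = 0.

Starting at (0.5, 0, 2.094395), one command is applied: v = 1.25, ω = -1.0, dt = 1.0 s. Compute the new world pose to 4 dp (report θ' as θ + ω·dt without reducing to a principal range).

θ' = 2.0944 + -1.0·1.0 = 1.0944
R = v/ω = 1.25/-1.0 = -1.2500
x' = 0.5 + -1.2500·(sin 1.0944 − sin 2.0944) = 0.4717
y' = 0 − -1.2500·(cos 1.0944 − cos 2.0944) = 1.1982

(0.4717, 1.1982, 1.0944)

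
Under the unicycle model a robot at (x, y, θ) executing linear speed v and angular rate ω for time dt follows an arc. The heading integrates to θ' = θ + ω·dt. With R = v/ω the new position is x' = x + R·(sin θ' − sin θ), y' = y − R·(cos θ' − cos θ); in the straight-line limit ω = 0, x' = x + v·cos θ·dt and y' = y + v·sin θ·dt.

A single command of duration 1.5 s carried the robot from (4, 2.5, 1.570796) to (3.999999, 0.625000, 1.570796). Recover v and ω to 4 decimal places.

Δθ = 1.570796 − 1.570796 = 0.000000
ω = Δθ/dt = 0.000000/1.5 = 0.0000
ω = 0 → v = (Δx·cos θ + Δy·sin θ)/dt = -1.2500

v = -1.2500, ω = 0.0000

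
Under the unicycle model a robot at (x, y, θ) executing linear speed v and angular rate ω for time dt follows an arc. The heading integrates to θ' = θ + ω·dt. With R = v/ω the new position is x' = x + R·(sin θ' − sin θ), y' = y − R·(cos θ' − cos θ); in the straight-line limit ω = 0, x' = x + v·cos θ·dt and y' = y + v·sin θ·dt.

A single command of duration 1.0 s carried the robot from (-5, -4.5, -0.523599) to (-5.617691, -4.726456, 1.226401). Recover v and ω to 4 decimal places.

Δθ = 1.226401 − -0.523599 = 1.750000
ω = Δθ/dt = 1.750000/1.0 = 1.7500
R = Δx/(sin θ' − sin θ) = -0.4286
v = R·ω = -0.4286·1.7500 = -0.7500

v = -0.7500, ω = 1.7500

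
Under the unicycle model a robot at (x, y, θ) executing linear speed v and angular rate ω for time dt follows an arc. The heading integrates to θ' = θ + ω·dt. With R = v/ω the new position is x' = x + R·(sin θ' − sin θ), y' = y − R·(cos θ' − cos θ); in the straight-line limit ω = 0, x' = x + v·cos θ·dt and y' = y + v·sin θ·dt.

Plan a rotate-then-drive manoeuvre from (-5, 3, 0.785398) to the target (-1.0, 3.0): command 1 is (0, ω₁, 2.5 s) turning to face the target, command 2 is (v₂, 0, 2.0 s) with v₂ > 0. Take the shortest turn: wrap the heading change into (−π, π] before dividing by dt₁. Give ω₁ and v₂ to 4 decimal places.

heading to target = atan2(3−3, -1−-5) = 0.0000
Δθ = wrap(0.0000 − 0.7854) = -0.7854; ω₁ = Δθ/dt₁ = -0.3142
distance = √((-1−-5)² + (3−3)²) = 4.0000; v₂ = distance/dt₂ = 2.0000

ω₁ = -0.3142, v₂ = 2.0000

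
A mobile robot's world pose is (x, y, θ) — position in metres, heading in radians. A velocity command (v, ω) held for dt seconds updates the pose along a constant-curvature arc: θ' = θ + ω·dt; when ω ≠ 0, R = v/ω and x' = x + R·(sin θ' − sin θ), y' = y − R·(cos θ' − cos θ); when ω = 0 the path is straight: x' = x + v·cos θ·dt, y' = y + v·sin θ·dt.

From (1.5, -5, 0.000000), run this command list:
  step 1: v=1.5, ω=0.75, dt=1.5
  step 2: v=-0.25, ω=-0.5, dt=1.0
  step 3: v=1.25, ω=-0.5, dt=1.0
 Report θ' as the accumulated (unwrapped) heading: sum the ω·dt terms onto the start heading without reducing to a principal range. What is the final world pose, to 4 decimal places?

(4.2970, -3.5992, 0.1250)

step 1: θ'=1.1250 (R=2.0000) → pose (3.3045, -3.8624, 1.1250)
step 2: θ'=0.6250 (R=0.5000) → pose (3.1460, -4.0522, 0.6250)
step 3: θ'=0.1250 (R=-2.5000) → pose (4.2970, -3.5992, 0.1250)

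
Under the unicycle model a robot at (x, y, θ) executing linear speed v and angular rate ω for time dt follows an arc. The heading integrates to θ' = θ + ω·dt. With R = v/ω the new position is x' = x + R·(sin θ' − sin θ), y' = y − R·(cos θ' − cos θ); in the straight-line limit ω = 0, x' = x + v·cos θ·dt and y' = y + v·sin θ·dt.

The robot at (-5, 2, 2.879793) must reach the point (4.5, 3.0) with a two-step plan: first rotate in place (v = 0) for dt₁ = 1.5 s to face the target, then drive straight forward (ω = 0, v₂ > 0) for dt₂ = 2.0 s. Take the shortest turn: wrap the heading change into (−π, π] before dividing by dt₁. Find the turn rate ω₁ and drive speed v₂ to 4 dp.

ω₁ = -1.8499, v₂ = 4.7762

heading to target = atan2(3−2, 4.5−-5) = 0.1049
Δθ = wrap(0.1049 − 2.8798) = -2.7749; ω₁ = Δθ/dt₁ = -1.8499
distance = √((4.5−-5)² + (3−2)²) = 9.5525; v₂ = distance/dt₂ = 4.7762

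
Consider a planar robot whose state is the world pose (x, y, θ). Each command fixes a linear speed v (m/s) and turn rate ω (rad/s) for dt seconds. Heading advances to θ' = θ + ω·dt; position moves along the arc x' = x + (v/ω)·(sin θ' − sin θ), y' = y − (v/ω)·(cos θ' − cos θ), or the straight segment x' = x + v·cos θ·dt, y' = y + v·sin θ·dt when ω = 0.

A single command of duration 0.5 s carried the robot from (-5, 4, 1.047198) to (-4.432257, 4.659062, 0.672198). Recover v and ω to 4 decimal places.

Δθ = 0.672198 − 1.047198 = -0.375000
ω = Δθ/dt = -0.375000/0.5 = -0.7500
R = −Δy/(cos θ' − cos θ) = -2.3333
v = R·ω = -2.3333·-0.7500 = 1.7500

v = 1.7500, ω = -0.7500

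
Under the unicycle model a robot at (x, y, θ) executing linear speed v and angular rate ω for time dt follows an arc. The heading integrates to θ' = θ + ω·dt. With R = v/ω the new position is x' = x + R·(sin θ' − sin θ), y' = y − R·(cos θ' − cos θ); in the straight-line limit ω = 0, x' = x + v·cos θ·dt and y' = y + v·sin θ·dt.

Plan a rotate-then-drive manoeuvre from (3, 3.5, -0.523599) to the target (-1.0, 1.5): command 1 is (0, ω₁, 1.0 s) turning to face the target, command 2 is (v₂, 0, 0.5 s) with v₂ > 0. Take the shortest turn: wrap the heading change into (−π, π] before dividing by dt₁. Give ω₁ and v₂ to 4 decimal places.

heading to target = atan2(1.5−3.5, -1−3) = -2.6779
Δθ = wrap(-2.6779 − -0.5236) = -2.1543; ω₁ = Δθ/dt₁ = -2.1543
distance = √((-1−3)² + (1.5−3.5)²) = 4.4721; v₂ = distance/dt₂ = 8.9443

ω₁ = -2.1543, v₂ = 8.9443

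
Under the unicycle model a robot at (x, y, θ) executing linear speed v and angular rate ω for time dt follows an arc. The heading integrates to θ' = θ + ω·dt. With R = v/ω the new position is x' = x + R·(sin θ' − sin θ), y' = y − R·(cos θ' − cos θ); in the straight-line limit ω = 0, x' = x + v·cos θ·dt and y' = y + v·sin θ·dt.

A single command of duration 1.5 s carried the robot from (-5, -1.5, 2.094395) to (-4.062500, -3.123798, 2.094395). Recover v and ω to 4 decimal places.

Δθ = 2.094395 − 2.094395 = 0.000000
ω = Δθ/dt = 0.000000/1.5 = 0.0000
ω = 0 → v = (Δx·cos θ + Δy·sin θ)/dt = -1.2500

v = -1.2500, ω = 0.0000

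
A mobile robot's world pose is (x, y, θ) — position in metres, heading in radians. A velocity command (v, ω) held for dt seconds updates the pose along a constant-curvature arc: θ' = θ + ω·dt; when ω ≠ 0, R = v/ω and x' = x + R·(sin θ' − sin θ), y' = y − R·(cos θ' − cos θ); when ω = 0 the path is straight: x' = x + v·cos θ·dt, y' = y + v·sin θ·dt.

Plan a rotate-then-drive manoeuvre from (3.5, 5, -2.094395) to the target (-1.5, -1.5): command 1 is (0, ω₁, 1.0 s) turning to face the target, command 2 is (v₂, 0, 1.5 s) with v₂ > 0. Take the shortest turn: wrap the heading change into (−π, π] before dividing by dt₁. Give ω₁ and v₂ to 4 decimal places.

ω₁ = -0.1321, v₂ = 5.4671

heading to target = atan2(-1.5−5, -1.5−3.5) = -2.2265
Δθ = wrap(-2.2265 − -2.0944) = -0.1321; ω₁ = Δθ/dt₁ = -0.1321
distance = √((-1.5−3.5)² + (-1.5−5)²) = 8.2006; v₂ = distance/dt₂ = 5.4671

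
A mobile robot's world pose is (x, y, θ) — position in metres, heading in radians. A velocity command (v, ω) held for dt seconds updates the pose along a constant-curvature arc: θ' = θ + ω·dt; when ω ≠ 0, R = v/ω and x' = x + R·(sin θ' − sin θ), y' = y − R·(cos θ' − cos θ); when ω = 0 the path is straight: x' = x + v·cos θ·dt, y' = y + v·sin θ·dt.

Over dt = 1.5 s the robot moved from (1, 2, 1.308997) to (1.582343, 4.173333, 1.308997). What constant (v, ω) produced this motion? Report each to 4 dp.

Δθ = 1.308997 − 1.308997 = 0.000000
ω = Δθ/dt = 0.000000/1.5 = 0.0000
ω = 0 → v = (Δx·cos θ + Δy·sin θ)/dt = 1.5000

v = 1.5000, ω = 0.0000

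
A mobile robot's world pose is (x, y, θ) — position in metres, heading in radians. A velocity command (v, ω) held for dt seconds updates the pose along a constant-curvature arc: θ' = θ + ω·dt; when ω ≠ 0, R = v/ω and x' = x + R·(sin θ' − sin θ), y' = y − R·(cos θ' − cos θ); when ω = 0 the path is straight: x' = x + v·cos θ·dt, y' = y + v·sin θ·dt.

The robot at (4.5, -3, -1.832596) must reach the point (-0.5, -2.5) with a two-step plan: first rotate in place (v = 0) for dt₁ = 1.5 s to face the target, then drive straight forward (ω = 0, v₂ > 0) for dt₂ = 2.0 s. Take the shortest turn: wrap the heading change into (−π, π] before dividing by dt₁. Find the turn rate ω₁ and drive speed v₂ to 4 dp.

heading to target = atan2(-2.5−-3, -0.5−4.5) = 3.0419
Δθ = wrap(3.0419 − -1.8326) = -1.4087; ω₁ = Δθ/dt₁ = -0.9391
distance = √((-0.5−4.5)² + (-2.5−-3)²) = 5.0249; v₂ = distance/dt₂ = 2.5125

ω₁ = -0.9391, v₂ = 2.5125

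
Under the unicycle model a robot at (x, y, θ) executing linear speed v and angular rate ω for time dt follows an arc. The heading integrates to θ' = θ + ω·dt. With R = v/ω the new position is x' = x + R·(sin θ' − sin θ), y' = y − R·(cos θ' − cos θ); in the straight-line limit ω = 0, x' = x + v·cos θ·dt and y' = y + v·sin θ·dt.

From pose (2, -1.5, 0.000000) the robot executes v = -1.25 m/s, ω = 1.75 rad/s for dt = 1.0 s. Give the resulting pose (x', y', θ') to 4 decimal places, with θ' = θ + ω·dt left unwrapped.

(1.2972, -2.3416, 1.7500)

θ' = 0.0000 + 1.75·1.0 = 1.7500
R = v/ω = -1.25/1.75 = -0.7143
x' = 2 + -0.7143·(sin 1.7500 − sin 0.0000) = 1.2972
y' = -1.5 − -0.7143·(cos 1.7500 − cos 0.0000) = -2.3416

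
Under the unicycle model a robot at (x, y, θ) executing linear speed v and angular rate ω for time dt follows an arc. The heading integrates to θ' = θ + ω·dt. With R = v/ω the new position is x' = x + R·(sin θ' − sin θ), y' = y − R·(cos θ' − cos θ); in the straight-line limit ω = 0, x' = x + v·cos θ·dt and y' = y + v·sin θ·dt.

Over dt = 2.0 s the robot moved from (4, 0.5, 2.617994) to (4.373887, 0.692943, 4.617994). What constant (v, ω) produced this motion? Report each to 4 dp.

v = -0.2500, ω = 1.0000

Δθ = 4.617994 − 2.617994 = 2.000000
ω = Δθ/dt = 2.000000/2.0 = 1.0000
R = Δx/(sin θ' − sin θ) = -0.2500
v = R·ω = -0.2500·1.0000 = -0.2500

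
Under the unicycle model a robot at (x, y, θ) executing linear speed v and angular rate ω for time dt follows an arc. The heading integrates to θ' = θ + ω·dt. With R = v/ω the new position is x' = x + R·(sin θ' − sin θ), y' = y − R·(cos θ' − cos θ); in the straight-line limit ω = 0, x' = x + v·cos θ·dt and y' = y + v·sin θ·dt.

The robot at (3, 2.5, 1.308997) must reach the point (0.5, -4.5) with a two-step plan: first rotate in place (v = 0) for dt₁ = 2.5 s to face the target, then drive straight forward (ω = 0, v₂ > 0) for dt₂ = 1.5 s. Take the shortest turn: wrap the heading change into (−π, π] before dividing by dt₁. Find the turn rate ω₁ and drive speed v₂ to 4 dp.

heading to target = atan2(-4.5−2.5, 0.5−3) = -1.9138
Δθ = wrap(-1.9138 − 1.3090) = 3.0604; ω₁ = Δθ/dt₁ = 1.2241
distance = √((0.5−3)² + (-4.5−2.5)²) = 7.4330; v₂ = distance/dt₂ = 4.9554

ω₁ = 1.2241, v₂ = 4.9554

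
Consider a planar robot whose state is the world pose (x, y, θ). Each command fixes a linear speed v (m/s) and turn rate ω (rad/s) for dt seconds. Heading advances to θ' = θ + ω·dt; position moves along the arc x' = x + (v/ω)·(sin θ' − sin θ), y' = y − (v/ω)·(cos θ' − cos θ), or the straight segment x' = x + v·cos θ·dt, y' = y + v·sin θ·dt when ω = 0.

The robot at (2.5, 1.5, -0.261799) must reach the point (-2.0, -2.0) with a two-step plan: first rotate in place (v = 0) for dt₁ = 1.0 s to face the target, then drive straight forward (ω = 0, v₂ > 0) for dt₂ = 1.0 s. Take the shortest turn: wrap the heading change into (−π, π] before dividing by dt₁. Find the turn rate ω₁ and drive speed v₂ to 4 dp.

heading to target = atan2(-2−1.5, -2−2.5) = -2.4805
Δθ = wrap(-2.4805 − -0.2618) = -2.2188; ω₁ = Δθ/dt₁ = -2.2188
distance = √((-2−2.5)² + (-2−1.5)²) = 5.7009; v₂ = distance/dt₂ = 5.7009

ω₁ = -2.2188, v₂ = 5.7009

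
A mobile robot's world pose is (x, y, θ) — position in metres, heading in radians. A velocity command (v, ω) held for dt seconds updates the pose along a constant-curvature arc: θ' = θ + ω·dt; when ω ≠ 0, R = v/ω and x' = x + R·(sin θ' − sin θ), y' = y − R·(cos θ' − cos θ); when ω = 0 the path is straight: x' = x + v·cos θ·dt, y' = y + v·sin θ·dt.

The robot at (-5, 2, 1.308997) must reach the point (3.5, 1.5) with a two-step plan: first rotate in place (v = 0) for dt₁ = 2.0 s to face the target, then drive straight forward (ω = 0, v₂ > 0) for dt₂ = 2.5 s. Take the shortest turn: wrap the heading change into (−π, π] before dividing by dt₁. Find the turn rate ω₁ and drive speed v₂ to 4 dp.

heading to target = atan2(1.5−2, 3.5−-5) = -0.0588
Δθ = wrap(-0.0588 − 1.3090) = -1.3678; ω₁ = Δθ/dt₁ = -0.6839
distance = √((3.5−-5)² + (1.5−2)²) = 8.5147; v₂ = distance/dt₂ = 3.4059

ω₁ = -0.6839, v₂ = 3.4059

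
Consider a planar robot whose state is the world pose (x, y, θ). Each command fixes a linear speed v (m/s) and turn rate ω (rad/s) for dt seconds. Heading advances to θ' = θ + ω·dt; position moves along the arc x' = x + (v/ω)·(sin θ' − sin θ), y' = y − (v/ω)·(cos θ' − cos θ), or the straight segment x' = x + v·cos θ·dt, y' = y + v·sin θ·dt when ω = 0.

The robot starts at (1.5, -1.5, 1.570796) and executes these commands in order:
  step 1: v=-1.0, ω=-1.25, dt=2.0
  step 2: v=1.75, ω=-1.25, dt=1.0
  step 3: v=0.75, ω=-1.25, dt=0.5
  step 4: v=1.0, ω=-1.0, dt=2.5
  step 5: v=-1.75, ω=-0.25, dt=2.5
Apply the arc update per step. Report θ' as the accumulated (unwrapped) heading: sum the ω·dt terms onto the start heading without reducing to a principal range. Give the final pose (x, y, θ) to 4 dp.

step 1: θ'=-0.9292 (R=0.8000) → pose (0.0591, -1.9788, -0.9292)
step 2: θ'=-2.1792 (R=-1.4000) → pose (0.0863, -3.6168, -2.1792)
step 3: θ'=-2.8042 (R=-0.6000) → pose (-0.2075, -3.8401, -2.8042)
step 4: θ'=-5.3042 (R=-1.0000) → pose (-1.3684, -2.3386, -5.3042)
step 5: θ'=-5.9292 (R=7.0000) → pose (-4.7515, -4.9995, -5.9292)

(-4.7515, -4.9995, -5.9292)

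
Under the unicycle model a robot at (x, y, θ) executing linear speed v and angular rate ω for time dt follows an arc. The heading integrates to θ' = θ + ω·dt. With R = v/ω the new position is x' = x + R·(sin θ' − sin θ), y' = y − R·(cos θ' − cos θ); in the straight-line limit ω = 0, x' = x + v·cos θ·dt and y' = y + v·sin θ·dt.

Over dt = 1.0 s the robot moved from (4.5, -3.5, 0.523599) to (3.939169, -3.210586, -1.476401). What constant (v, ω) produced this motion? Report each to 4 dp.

v = -0.7500, ω = -2.0000

Δθ = -1.476401 − 0.523599 = -2.000000
ω = Δθ/dt = -2.000000/1.0 = -2.0000
R = Δx/(sin θ' − sin θ) = 0.3750
v = R·ω = 0.3750·-2.0000 = -0.7500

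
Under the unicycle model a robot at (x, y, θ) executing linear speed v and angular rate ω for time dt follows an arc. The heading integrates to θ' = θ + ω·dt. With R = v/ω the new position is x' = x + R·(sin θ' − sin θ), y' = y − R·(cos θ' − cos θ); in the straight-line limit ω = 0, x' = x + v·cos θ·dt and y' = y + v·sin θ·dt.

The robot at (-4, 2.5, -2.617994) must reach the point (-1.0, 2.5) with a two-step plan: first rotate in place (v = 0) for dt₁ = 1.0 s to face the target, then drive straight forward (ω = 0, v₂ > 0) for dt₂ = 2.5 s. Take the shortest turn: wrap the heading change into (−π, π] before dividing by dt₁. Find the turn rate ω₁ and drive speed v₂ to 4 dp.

heading to target = atan2(2.5−2.5, -1−-4) = 0.0000
Δθ = wrap(0.0000 − -2.6180) = 2.6180; ω₁ = Δθ/dt₁ = 2.6180
distance = √((-1−-4)² + (2.5−2.5)²) = 3.0000; v₂ = distance/dt₂ = 1.2000

ω₁ = 2.6180, v₂ = 1.2000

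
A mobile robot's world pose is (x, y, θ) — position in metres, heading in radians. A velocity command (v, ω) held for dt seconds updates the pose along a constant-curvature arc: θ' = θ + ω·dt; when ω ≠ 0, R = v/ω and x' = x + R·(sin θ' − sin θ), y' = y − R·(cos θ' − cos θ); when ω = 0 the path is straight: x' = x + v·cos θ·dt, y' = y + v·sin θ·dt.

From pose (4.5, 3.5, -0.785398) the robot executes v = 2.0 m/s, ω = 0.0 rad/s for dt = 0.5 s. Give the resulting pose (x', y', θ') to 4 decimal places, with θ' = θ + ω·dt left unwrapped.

θ' = -0.7854 + 0.0·0.5 = -0.7854
ω = 0 → straight: x' = 4.5 + 2.0·cos(-0.7854)·0.5 = 5.2071
y' = 3.5 + 2.0·sin(-0.7854)·0.5 = 2.7929

(5.2071, 2.7929, -0.7854)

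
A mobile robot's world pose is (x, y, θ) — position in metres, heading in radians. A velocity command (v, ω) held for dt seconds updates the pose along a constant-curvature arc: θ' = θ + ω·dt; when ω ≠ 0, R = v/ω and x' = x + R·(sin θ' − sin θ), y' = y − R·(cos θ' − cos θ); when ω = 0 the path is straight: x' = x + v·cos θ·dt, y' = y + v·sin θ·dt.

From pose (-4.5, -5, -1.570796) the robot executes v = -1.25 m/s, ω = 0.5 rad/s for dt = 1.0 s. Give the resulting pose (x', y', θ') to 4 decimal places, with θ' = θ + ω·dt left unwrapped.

(-4.8060, -3.8014, -1.0708)

θ' = -1.5708 + 0.5·1.0 = -1.0708
R = v/ω = -1.25/0.5 = -2.5000
x' = -4.5 + -2.5000·(sin -1.0708 − sin -1.5708) = -4.8060
y' = -5 − -2.5000·(cos -1.0708 − cos -1.5708) = -3.8014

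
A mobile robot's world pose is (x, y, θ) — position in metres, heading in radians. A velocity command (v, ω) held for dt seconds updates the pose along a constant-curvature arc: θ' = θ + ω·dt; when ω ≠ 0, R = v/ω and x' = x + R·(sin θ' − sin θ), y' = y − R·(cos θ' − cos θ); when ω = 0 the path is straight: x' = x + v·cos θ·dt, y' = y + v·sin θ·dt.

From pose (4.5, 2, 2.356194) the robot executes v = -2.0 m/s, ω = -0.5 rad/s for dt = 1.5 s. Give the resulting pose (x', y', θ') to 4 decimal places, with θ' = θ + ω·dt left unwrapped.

θ' = 2.3562 + -0.5·1.5 = 1.6062
R = v/ω = -2.0/-0.5 = 4.0000
x' = 4.5 + 4.0000·(sin 1.6062 − sin 2.3562) = 5.6691
y' = 2 − 4.0000·(cos 1.6062 − cos 2.3562) = -0.6869

(5.6691, -0.6869, 1.6062)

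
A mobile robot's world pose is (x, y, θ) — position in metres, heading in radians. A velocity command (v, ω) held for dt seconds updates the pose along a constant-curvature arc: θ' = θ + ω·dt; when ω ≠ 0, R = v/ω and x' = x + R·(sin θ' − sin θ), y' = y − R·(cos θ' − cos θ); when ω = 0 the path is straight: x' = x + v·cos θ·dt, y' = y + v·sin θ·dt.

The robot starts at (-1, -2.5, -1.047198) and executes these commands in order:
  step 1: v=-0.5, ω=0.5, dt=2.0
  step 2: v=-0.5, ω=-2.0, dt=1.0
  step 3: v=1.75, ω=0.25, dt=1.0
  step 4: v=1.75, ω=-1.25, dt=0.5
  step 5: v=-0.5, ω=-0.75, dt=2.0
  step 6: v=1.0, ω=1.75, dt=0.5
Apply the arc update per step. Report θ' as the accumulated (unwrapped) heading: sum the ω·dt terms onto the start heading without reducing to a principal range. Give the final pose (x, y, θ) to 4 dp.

step 1: θ'=-0.0472 (R=-1.0000) → pose (-1.8188, -2.0011, -0.0472)
step 2: θ'=-2.0472 (R=0.2500) → pose (-2.0292, -1.6367, -2.0472)
step 3: θ'=-1.7972 (R=7.0000) → pose (-2.6300, -3.2755, -1.7972)
step 4: θ'=-2.4222 (R=-1.4000) → pose (-3.0718, -4.0144, -2.4222)
step 5: θ'=-3.9222 (R=0.6667) → pose (-2.1634, -4.0422, -3.9222)
step 6: θ'=-3.0472 (R=0.5714) → pose (-2.6193, -3.8793, -3.0472)

(-2.6193, -3.8793, -3.0472)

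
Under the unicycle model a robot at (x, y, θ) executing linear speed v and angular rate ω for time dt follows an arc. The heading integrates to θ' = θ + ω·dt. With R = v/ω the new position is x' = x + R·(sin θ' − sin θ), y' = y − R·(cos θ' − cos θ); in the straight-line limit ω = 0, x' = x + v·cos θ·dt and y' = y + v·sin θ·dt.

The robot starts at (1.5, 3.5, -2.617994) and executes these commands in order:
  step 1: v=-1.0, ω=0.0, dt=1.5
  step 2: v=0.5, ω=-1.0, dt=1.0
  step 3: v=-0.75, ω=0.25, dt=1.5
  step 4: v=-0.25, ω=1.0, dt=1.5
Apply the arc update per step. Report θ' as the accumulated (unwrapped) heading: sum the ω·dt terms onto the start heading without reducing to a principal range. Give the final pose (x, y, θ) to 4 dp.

(3.6634, 4.1259, -1.7430)

step 1: θ'=-2.6180 (straight) → pose (2.7990, 4.2500, -2.6180)
step 2: θ'=-3.6180 (R=-0.5000) → pose (2.3197, 4.2387, -3.6180)
step 3: θ'=-3.2430 (R=-3.0000) → pose (3.3918, 3.9201, -3.2430)
step 4: θ'=-1.7430 (R=-0.2500) → pose (3.6634, 4.1259, -1.7430)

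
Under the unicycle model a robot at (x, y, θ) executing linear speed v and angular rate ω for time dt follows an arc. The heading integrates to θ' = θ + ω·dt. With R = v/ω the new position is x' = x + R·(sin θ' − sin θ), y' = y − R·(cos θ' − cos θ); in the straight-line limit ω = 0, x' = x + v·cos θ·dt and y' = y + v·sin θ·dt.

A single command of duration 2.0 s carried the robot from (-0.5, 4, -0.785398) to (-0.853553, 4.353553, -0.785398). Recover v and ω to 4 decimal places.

v = -0.2500, ω = 0.0000

Δθ = -0.785398 − -0.785398 = 0.000000
ω = Δθ/dt = 0.000000/2.0 = 0.0000
ω = 0 → v = (Δx·cos θ + Δy·sin θ)/dt = -0.2500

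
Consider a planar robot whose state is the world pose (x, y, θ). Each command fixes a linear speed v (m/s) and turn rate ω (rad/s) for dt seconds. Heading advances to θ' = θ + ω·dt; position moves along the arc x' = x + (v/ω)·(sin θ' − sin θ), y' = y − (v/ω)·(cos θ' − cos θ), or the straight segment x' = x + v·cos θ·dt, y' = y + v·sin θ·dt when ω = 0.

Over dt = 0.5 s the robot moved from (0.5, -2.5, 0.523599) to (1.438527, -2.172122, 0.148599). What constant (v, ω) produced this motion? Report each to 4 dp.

v = 2.0000, ω = -0.7500

Δθ = 0.148599 − 0.523599 = -0.375000
ω = Δθ/dt = -0.375000/0.5 = -0.7500
R = Δx/(sin θ' − sin θ) = -2.6667
v = R·ω = -2.6667·-0.7500 = 2.0000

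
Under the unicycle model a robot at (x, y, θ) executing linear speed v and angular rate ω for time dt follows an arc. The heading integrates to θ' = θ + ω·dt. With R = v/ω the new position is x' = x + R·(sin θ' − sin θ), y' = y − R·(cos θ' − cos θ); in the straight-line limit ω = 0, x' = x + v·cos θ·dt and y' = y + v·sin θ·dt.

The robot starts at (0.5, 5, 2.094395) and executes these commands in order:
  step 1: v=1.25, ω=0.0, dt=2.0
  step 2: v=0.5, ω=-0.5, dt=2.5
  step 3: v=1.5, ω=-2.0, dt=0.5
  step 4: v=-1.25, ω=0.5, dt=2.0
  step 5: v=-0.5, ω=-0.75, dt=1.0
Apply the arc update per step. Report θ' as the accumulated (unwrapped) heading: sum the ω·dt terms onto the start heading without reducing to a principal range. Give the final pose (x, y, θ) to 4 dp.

step 1: θ'=2.0944 (straight) → pose (-0.7500, 7.1651, 2.0944)
step 2: θ'=0.8444 (R=-1.0000) → pose (-0.6315, 8.3292, 0.8444)
step 3: θ'=-0.1556 (R=-0.7500) → pose (0.0454, 8.5720, -0.1556)
step 4: θ'=0.8444 (R=-2.5000) → pose (-2.2110, 7.7627, 0.8444)
step 5: θ'=0.0944 (R=0.6667) → pose (-2.6465, 7.5418, 0.0944)

(-2.6465, 7.5418, 0.0944)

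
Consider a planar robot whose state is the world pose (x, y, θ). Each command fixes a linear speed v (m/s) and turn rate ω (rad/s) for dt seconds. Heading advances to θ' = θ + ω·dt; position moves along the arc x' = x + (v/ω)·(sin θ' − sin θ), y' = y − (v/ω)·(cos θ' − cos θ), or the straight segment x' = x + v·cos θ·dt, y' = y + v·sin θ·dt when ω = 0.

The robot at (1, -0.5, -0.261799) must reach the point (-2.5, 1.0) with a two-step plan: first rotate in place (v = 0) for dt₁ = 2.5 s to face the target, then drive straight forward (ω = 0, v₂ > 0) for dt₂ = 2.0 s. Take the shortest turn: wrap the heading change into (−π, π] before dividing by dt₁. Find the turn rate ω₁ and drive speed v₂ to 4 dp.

heading to target = atan2(1−-0.5, -2.5−1) = 2.7367
Δθ = wrap(2.7367 − -0.2618) = 2.9985; ω₁ = Δθ/dt₁ = 1.1994
distance = √((-2.5−1)² + (1−-0.5)²) = 3.8079; v₂ = distance/dt₂ = 1.9039

ω₁ = 1.1994, v₂ = 1.9039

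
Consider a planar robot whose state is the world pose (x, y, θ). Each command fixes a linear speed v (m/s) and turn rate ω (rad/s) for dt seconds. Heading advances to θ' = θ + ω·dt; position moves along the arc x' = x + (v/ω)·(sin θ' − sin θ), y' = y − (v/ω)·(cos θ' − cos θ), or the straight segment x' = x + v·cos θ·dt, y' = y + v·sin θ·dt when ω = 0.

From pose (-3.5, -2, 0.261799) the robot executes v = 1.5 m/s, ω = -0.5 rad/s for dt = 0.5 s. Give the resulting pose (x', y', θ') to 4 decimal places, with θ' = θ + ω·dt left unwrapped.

(-2.7589, -1.8980, 0.0118)

θ' = 0.2618 + -0.5·0.5 = 0.0118
R = v/ω = 1.5/-0.5 = -3.0000
x' = -3.5 + -3.0000·(sin 0.0118 − sin 0.2618) = -2.7589
y' = -2 − -3.0000·(cos 0.0118 − cos 0.2618) = -1.8980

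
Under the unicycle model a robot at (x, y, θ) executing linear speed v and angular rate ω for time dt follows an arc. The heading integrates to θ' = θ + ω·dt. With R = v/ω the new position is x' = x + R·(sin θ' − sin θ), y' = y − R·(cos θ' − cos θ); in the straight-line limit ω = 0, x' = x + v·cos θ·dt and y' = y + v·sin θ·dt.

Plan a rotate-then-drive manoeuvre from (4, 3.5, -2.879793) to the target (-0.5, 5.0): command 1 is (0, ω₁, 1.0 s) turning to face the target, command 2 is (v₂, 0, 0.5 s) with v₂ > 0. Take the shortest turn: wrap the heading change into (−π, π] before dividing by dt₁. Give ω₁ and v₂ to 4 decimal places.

heading to target = atan2(5−3.5, -0.5−4) = 2.8198
Δθ = wrap(2.8198 − -2.8798) = -0.5836; ω₁ = Δθ/dt₁ = -0.5836
distance = √((-0.5−4)² + (5−3.5)²) = 4.7434; v₂ = distance/dt₂ = 9.4868

ω₁ = -0.5836, v₂ = 9.4868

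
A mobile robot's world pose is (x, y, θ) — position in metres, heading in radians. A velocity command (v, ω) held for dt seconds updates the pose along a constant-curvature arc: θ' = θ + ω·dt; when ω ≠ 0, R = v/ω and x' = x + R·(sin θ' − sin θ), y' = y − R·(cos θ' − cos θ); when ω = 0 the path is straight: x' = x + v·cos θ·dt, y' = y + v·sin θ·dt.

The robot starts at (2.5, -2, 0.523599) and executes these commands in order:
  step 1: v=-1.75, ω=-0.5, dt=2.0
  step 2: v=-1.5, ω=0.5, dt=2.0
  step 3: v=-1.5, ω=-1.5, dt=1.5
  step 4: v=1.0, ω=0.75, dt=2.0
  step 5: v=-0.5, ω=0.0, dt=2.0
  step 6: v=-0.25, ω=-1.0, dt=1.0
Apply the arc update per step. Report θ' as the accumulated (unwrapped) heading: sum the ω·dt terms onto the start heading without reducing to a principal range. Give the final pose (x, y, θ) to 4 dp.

step 1: θ'=-0.4764 (R=3.5000) → pose (-0.8550, -2.0792, -0.4764)
step 2: θ'=0.5236 (R=-3.0000) → pose (-3.7308, -2.1471, 0.5236)
step 3: θ'=-1.7264 (R=1.0000) → pose (-5.2187, -1.1261, -1.7264)
step 4: θ'=-0.2264 (R=1.3333) → pose (-4.2008, -2.6320, -0.2264)
step 5: θ'=-0.2264 (straight) → pose (-5.1753, -2.4075, -0.2264)
step 6: θ'=-1.2264 (R=0.2500) → pose (-5.3545, -2.2483, -1.2264)

(-5.3545, -2.2483, -1.2264)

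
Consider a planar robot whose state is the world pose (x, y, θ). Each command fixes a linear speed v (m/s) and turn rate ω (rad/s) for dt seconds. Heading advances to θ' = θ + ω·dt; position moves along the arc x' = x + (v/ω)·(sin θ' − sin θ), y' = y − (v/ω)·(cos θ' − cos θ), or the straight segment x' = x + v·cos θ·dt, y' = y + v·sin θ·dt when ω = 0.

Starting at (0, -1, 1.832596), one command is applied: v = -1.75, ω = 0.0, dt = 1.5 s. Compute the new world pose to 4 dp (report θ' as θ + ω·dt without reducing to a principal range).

θ' = 1.8326 + 0.0·1.5 = 1.8326
ω = 0 → straight: x' = 0 + -1.75·cos(1.8326)·1.5 = 0.6794
y' = -1 + -1.75·sin(1.8326)·1.5 = -3.5356

(0.6794, -3.5356, 1.8326)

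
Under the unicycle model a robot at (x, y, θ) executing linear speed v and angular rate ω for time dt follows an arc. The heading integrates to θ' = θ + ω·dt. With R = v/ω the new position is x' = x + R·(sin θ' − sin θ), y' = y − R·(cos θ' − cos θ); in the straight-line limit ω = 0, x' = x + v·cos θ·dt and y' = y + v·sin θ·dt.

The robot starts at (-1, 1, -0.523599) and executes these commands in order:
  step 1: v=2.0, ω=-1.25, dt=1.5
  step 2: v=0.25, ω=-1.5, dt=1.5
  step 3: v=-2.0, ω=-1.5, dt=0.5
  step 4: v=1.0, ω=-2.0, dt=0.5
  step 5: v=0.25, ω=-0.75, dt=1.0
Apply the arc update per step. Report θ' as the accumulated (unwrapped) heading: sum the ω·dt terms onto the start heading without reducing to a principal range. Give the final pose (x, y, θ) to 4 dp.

(-0.6360, -2.3168, -7.1486)

step 1: θ'=-2.3986 (R=-1.6000) → pose (-0.7176, -1.5640, -2.3986)
step 2: θ'=-4.6486 (R=-0.1667) → pose (-0.9967, -1.4518, -4.6486)
step 3: θ'=-5.3986 (R=1.3333) → pose (-1.2958, -2.3816, -5.3986)
step 4: θ'=-6.3986 (R=-0.5000) → pose (-0.8514, -2.2018, -6.3986)
step 5: θ'=-7.1486 (R=-0.3333) → pose (-0.6360, -2.3168, -7.1486)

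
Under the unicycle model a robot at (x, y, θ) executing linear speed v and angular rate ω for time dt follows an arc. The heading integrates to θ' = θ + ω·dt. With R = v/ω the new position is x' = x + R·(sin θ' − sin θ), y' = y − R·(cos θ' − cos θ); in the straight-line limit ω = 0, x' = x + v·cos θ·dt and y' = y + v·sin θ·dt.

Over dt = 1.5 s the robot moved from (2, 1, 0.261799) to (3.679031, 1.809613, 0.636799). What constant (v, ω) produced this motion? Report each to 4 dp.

v = 1.2500, ω = 0.2500

Δθ = 0.636799 − 0.261799 = 0.375000
ω = Δθ/dt = 0.375000/1.5 = 0.2500
R = Δx/(sin θ' − sin θ) = 5.0000
v = R·ω = 5.0000·0.2500 = 1.2500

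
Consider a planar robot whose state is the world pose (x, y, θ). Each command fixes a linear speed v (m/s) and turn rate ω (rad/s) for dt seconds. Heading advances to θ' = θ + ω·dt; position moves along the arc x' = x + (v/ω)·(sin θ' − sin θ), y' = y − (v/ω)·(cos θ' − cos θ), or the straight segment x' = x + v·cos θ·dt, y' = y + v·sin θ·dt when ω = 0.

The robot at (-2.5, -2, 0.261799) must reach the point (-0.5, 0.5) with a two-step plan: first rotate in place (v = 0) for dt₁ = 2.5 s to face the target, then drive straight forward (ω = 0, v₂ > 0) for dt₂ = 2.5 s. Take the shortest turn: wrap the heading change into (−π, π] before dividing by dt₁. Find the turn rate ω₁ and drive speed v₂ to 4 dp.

heading to target = atan2(0.5−-2, -0.5−-2.5) = 0.8961
Δθ = wrap(0.8961 − 0.2618) = 0.6343; ω₁ = Δθ/dt₁ = 0.2537
distance = √((-0.5−-2.5)² + (0.5−-2)²) = 3.2016; v₂ = distance/dt₂ = 1.2806

ω₁ = 0.2537, v₂ = 1.2806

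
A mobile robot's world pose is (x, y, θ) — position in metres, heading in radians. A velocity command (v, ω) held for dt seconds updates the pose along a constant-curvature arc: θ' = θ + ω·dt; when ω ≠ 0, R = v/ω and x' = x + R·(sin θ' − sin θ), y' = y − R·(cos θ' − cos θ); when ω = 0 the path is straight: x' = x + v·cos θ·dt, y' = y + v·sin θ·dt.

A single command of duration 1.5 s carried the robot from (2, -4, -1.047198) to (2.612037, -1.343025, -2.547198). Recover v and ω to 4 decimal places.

v = -2.0000, ω = -1.0000

Δθ = -2.547198 − -1.047198 = -1.500000
ω = Δθ/dt = -1.500000/1.5 = -1.0000
R = −Δy/(cos θ' − cos θ) = 2.0000
v = R·ω = 2.0000·-1.0000 = -2.0000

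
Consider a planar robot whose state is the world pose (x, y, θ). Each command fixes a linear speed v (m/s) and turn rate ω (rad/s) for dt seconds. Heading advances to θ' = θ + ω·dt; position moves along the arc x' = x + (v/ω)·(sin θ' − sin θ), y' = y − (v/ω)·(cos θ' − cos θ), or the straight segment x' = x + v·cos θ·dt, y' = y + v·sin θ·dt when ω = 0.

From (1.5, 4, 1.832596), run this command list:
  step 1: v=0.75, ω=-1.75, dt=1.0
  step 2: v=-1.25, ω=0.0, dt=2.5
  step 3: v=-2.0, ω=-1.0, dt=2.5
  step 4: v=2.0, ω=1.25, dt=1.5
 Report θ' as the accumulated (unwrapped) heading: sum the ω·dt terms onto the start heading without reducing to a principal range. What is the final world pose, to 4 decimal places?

step 1: θ'=0.0826 (R=-0.4286) → pose (1.8786, 4.5380, 0.0826)
step 2: θ'=0.0826 (straight) → pose (-1.2357, 4.2802, 0.0826)
step 3: θ'=-2.4174 (R=2.0000) → pose (-2.7258, 7.7715, -2.4174)
step 4: θ'=-0.5424 (R=1.6000) → pose (-2.4917, 5.2027, -0.5424)

(-2.4917, 5.2027, -0.5424)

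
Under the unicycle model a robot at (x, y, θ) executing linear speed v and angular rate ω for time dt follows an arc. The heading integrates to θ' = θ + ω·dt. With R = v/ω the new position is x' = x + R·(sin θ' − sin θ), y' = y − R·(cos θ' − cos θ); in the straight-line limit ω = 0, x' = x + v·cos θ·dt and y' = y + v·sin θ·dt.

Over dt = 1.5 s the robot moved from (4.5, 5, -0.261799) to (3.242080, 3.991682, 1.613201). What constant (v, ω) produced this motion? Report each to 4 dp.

Δθ = 1.613201 − -0.261799 = 1.875000
ω = Δθ/dt = 1.875000/1.5 = 1.2500
R = Δx/(sin θ' − sin θ) = -1.0000
v = R·ω = -1.0000·1.2500 = -1.2500

v = -1.2500, ω = 1.2500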